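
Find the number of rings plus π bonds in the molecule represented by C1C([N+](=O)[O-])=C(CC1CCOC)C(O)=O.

4

Molecular formula from the SMILES: C9H13NO5.
DoU = (2C + 2 + N − H − X)/2 = (2·9 + 2 + 1 − 13 − 0)/2 = 8/2 = 4.
(Structurally: 1 ring(s) + 3 π bond(s) = 4.)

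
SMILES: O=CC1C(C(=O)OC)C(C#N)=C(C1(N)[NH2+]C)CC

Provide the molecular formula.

Heavy atoms from the SMILES: 12 C, 3 N, 3 O.
Implicit hydrogens by atom environment:
  5 × C: no H
  3 × C: 3 H each → 9
  3 × C: 1 H each → 3
  3 × O: no H
  1 × C: 2 H
  1 × N (charge +1): 2 H
  1 × N: 2 H
  1 × N: no H
  Total hydrogens = 18.
Net charge +1.
Molecular formula: C12H18N3O3+

C12H18N3O3+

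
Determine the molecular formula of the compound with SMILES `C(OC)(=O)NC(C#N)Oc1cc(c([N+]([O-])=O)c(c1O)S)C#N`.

Heavy atoms from the SMILES: 11 C, 4 N, 6 O, 1 S.
Implicit hydrogens by atom environment:
  5 × C (aromatic): no H
  4 × O: no H
  3 × C: no H
  2 × N: no H
  1 × C: 3 H
  1 × C (aromatic): 1 H
  1 × C: 1 H
  1 × N: 1 H
  1 × N (charge +1): no H
  1 × O: 1 H
  1 × O (charge -1): no H
  1 × S: 1 H
  Total hydrogens = 8.
Molecular formula: C11H8N4O6S

C11H8N4O6S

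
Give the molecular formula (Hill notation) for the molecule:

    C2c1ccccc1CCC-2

Heavy atoms from the SMILES: 10 C.
Implicit hydrogens by atom environment:
  4 × C: 2 H each → 8
  4 × C (aromatic): 1 H each → 4
  2 × C (aromatic): no H
  Total hydrogens = 12.
Molecular formula: C10H12

C10H12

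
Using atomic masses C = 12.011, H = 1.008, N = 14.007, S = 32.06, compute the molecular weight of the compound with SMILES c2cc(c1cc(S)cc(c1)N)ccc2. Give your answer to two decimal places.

201.29

Molecular formula: C12H11NS.
M = 12×12.011 + 11×1.008 + 1×14.007 + 1×32.06 = 201.29 g/mol.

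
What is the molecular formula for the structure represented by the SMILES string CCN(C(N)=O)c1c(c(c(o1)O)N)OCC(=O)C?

Heavy atoms from the SMILES: 10 C, 3 N, 5 O.
Implicit hydrogens by atom environment:
  4 × C (aromatic): no H
  3 × O: no H
  2 × C: 3 H each → 6
  2 × C: 2 H each → 4
  2 × C: no H
  2 × N: 2 H each → 4
  1 × N: no H
  1 × O: 1 H
  1 × O (aromatic): no H
  Total hydrogens = 15.
Molecular formula: C10H15N3O5

C10H15N3O5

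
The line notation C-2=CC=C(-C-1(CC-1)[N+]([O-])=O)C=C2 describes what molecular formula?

Heavy atoms from the SMILES: 9 C, 1 N, 2 O.
Implicit hydrogens by atom environment:
  5 × C (aromatic): 1 H each → 5
  2 × C: 2 H each → 4
  1 × C: no H
  1 × C (aromatic): no H
  1 × N (charge +1): no H
  1 × O: no H
  1 × O (charge -1): no H
  Total hydrogens = 9.
Molecular formula: C9H9NO2

C9H9NO2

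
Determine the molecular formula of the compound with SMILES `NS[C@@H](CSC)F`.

C3H8FNS2

Heavy atoms from the SMILES: 3 C, 1 F, 1 N, 2 S.
Implicit hydrogens by atom environment:
  2 × S: no H
  1 × C: 3 H
  1 × C: 2 H
  1 × C: 1 H
  1 × F: no H
  1 × N: 2 H
  Total hydrogens = 8.
Molecular formula: C3H8FNS2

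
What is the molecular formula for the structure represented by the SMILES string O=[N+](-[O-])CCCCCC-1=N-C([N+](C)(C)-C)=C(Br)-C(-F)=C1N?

Heavy atoms from the SMILES: 1 Br, 13 C, 1 F, 4 N, 2 O.
Implicit hydrogens by atom environment:
  5 × C: 2 H each → 10
  5 × C (aromatic): no H
  3 × C: 3 H each → 9
  2 × N (charge +1): no H
  1 × Br: no H
  1 × F: no H
  1 × N: 2 H
  1 × N (aromatic): no H
  1 × O: no H
  1 × O (charge -1): no H
  Total hydrogens = 21.
Net charge +1.
Molecular formula: C13H21BrFN4O2+

C13H21BrFN4O2+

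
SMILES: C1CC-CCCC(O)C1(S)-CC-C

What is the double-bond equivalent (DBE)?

Molecular formula from the SMILES: C11H22OS.
DoU = (2C + 2 + N − H − X)/2 = (2·11 + 2 + 0 − 22 − 0)/2 = 2/2 = 1.
(Structurally: 1 ring(s) + 0 π bond(s) = 1.)

1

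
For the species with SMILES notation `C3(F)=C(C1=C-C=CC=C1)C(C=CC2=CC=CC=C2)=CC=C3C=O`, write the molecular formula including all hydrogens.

Heavy atoms from the SMILES: 21 C, 1 F, 1 O.
Implicit hydrogens by atom environment:
  12 × C (aromatic): 1 H each → 12
  6 × C (aromatic): no H
  3 × C: 1 H each → 3
  1 × F: no H
  1 × O: no H
  Total hydrogens = 15.
Molecular formula: C21H15FO

C21H15FO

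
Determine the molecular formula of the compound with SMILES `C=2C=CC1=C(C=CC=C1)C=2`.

C10H8

Heavy atoms from the SMILES: 10 C.
Implicit hydrogens by atom environment:
  8 × C (aromatic): 1 H each → 8
  2 × C (aromatic): no H
  Total hydrogens = 8.
Molecular formula: C10H8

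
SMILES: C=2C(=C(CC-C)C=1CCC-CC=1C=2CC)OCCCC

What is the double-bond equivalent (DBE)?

5

Molecular formula from the SMILES: C19H30O.
DoU = (2C + 2 + N − H − X)/2 = (2·19 + 2 + 0 − 30 − 0)/2 = 10/2 = 5.
(Structurally: 2 ring(s) + 3 π bond(s) = 5.)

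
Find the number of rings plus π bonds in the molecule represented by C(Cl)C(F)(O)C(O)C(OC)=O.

1

Molecular formula from the SMILES: C5H8ClFO4.
DoU = (2C + 2 + N − H − X)/2 = (2·5 + 2 + 0 − 8 − 2)/2 = 2/2 = 1.
(Structurally: 0 ring(s) + 1 π bond(s) = 1.)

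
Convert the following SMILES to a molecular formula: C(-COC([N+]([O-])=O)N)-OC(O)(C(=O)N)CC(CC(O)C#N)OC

C11H20N4O8

Heavy atoms from the SMILES: 11 C, 4 N, 8 O.
Implicit hydrogens by atom environment:
  5 × O: no H
  4 × C: 2 H each → 8
  3 × C: 1 H each → 3
  3 × C: no H
  2 × N: 2 H each → 4
  2 × O: 1 H each → 2
  1 × C: 3 H
  1 × N (charge +1): no H
  1 × N: no H
  1 × O (charge -1): no H
  Total hydrogens = 20.
Molecular formula: C11H20N4O8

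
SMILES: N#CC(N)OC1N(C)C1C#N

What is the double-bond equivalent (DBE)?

5

Molecular formula from the SMILES: C6H8N4O.
DoU = (2C + 2 + N − H − X)/2 = (2·6 + 2 + 4 − 8 − 0)/2 = 10/2 = 5.
(Structurally: 1 ring(s) + 4 π bond(s) = 5.)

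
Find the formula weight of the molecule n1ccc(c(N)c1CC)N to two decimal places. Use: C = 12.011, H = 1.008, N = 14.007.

Molecular formula: C7H11N3.
M = 7×12.011 + 11×1.008 + 3×14.007 = 137.19 g/mol.

137.19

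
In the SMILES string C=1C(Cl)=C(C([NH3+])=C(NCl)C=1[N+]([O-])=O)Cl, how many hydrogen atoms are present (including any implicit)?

Hydrogens are implicit in SMILES; fill each atom to its normal valence:
  5 × C (aromatic): no H
  3 × Cl: no H
  1 × C (aromatic): 1 H
  1 × N (charge +1): 3 H
  1 × N: 1 H
  1 × N (charge +1): no H
  1 × O: no H
  1 × O (charge -1): no H
  Total hydrogens = 5.

5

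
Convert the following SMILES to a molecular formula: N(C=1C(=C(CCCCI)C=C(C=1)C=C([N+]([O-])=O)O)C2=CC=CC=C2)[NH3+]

Heavy atoms from the SMILES: 18 C, 1 I, 3 N, 3 O.
Implicit hydrogens by atom environment:
  7 × C (aromatic): 1 H each → 7
  5 × C (aromatic): no H
  4 × C: 2 H each → 8
  1 × C: 1 H
  1 × C: no H
  1 × I: no H
  1 × N (charge +1): 3 H
  1 × N: 1 H
  1 × N (charge +1): no H
  1 × O: 1 H
  1 × O: no H
  1 × O (charge -1): no H
  Total hydrogens = 21.
Net charge +1.
Molecular formula: C18H21IN3O3+

C18H21IN3O3+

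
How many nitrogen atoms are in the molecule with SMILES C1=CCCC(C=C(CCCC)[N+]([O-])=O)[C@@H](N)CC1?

2

The symbol for nitrogen appears 2 times in the SMILES.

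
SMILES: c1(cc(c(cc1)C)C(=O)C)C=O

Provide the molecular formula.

Heavy atoms from the SMILES: 10 C, 2 O.
Implicit hydrogens by atom environment:
  3 × C (aromatic): 1 H each → 3
  3 × C (aromatic): no H
  2 × C: 3 H each → 6
  2 × O: no H
  1 × C: 1 H
  1 × C: no H
  Total hydrogens = 10.
Molecular formula: C10H10O2

C10H10O2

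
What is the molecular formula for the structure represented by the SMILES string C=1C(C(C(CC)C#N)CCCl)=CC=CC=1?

Heavy atoms from the SMILES: 13 C, 1 Cl, 1 N.
Implicit hydrogens by atom environment:
  5 × C (aromatic): 1 H each → 5
  3 × C: 2 H each → 6
  2 × C: 1 H each → 2
  1 × C: 3 H
  1 × C (aromatic): no H
  1 × C: no H
  1 × Cl: no H
  1 × N: no H
  Total hydrogens = 16.
Molecular formula: C13H16ClN

C13H16ClN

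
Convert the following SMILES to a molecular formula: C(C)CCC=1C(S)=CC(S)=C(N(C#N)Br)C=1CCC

C14H19BrN2S2

Heavy atoms from the SMILES: 1 Br, 14 C, 2 N, 2 S.
Implicit hydrogens by atom environment:
  5 × C: 2 H each → 10
  5 × C (aromatic): no H
  2 × C: 3 H each → 6
  2 × N: no H
  2 × S: 1 H each → 2
  1 × Br: no H
  1 × C (aromatic): 1 H
  1 × C: no H
  Total hydrogens = 19.
Molecular formula: C14H19BrN2S2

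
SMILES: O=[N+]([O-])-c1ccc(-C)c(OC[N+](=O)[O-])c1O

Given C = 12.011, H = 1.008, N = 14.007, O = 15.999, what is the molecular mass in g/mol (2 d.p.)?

228.16

Molecular formula: C8H8N2O6.
M = 8×12.011 + 8×1.008 + 2×14.007 + 6×15.999 = 228.16 g/mol.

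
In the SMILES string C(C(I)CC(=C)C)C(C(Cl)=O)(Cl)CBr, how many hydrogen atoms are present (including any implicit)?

12

Hydrogens are implicit in SMILES; fill each atom to its normal valence:
  4 × C: 2 H each → 8
  3 × C: no H
  2 × Cl: no H
  1 × Br: no H
  1 × C: 3 H
  1 × C: 1 H
  1 × I: no H
  1 × O: no H
  Total hydrogens = 12.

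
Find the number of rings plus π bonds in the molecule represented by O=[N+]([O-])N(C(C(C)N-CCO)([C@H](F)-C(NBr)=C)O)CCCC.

2

Molecular formula from the SMILES: C12H24BrFN4O4.
DoU = (2C + 2 + N − H − X)/2 = (2·12 + 2 + 4 − 24 − 2)/2 = 4/2 = 2.
(Structurally: 0 ring(s) + 2 π bond(s) = 2.)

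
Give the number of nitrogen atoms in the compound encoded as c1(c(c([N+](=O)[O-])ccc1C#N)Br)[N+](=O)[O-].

The symbol for nitrogen appears 3 times in the SMILES.

3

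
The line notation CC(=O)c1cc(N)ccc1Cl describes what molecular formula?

Heavy atoms from the SMILES: 8 C, 1 Cl, 1 N, 1 O.
Implicit hydrogens by atom environment:
  3 × C (aromatic): 1 H each → 3
  3 × C (aromatic): no H
  1 × C: 3 H
  1 × C: no H
  1 × Cl: no H
  1 × N: 2 H
  1 × O: no H
  Total hydrogens = 8.
Molecular formula: C8H8ClNO

C8H8ClNO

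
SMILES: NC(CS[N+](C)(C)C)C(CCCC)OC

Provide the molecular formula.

Heavy atoms from the SMILES: 11 C, 2 N, 1 O, 1 S.
Implicit hydrogens by atom environment:
  5 × C: 3 H each → 15
  4 × C: 2 H each → 8
  2 × C: 1 H each → 2
  1 × N: 2 H
  1 × N (charge +1): no H
  1 × O: no H
  1 × S: no H
  Total hydrogens = 27.
Net charge +1.
Molecular formula: C11H27N2OS+

C11H27N2OS+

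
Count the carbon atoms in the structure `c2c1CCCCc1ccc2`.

10

The symbol for carbon appears 10 times in the SMILES. Lowercase c denotes aromatic carbon and counts toward C.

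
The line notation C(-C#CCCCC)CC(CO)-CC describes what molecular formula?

C12H22O

Heavy atoms from the SMILES: 12 C, 1 O.
Implicit hydrogens by atom environment:
  7 × C: 2 H each → 14
  2 × C: 3 H each → 6
  2 × C: no H
  1 × C: 1 H
  1 × O: 1 H
  Total hydrogens = 22.
Molecular formula: C12H22O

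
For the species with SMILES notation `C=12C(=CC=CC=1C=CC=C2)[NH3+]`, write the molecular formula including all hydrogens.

Heavy atoms from the SMILES: 10 C, 1 N.
Implicit hydrogens by atom environment:
  7 × C (aromatic): 1 H each → 7
  3 × C (aromatic): no H
  1 × N (charge +1): 3 H
  Total hydrogens = 10.
Net charge +1.
Molecular formula: C10H10N+

C10H10N+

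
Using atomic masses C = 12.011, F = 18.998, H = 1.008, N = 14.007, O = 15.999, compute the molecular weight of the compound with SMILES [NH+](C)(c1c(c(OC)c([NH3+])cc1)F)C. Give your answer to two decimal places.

186.23

Molecular formula: [C9H15FN2O]2+.
M = 9×12.011 + 1×18.998 + 15×1.008 + 2×14.007 + 1×15.999 = 186.23 g/mol.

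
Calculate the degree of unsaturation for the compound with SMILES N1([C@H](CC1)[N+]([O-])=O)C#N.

4

Molecular formula from the SMILES: C4H5N3O2.
DoU = (2C + 2 + N − H − X)/2 = (2·4 + 2 + 3 − 5 − 0)/2 = 8/2 = 4.
(Structurally: 1 ring(s) + 3 π bond(s) = 4.)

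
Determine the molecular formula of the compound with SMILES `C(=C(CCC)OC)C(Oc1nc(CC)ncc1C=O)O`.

C14H20N2O4

Heavy atoms from the SMILES: 14 C, 2 N, 4 O.
Implicit hydrogens by atom environment:
  3 × C: 3 H each → 9
  3 × C: 2 H each → 6
  3 × C: 1 H each → 3
  3 × C (aromatic): no H
  3 × O: no H
  2 × N (aromatic): no H
  1 × C (aromatic): 1 H
  1 × C: no H
  1 × O: 1 H
  Total hydrogens = 20.
Molecular formula: C14H20N2O4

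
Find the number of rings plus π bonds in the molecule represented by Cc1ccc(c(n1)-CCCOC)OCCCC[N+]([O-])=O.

5

Molecular formula from the SMILES: C14H22N2O4.
DoU = (2C + 2 + N − H − X)/2 = (2·14 + 2 + 2 − 22 − 0)/2 = 10/2 = 5.
(Structurally: 1 ring(s) + 4 π bond(s) = 5.)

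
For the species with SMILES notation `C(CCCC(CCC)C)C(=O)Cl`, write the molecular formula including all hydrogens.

Heavy atoms from the SMILES: 10 C, 1 Cl, 1 O.
Implicit hydrogens by atom environment:
  6 × C: 2 H each → 12
  2 × C: 3 H each → 6
  1 × C: 1 H
  1 × C: no H
  1 × Cl: no H
  1 × O: no H
  Total hydrogens = 19.
Molecular formula: C10H19ClO

C10H19ClO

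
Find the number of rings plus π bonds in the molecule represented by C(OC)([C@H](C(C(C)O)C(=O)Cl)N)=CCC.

Molecular formula from the SMILES: C10H18ClNO3.
DoU = (2C + 2 + N − H − X)/2 = (2·10 + 2 + 1 − 18 − 1)/2 = 4/2 = 2.
(Structurally: 0 ring(s) + 2 π bond(s) = 2.)

2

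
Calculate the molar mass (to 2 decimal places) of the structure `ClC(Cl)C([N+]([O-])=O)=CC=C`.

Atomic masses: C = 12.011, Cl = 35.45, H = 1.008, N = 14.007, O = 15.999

182.00

Molecular formula: C5H5Cl2NO2.
M = 5×12.011 + 2×35.45 + 5×1.008 + 1×14.007 + 2×15.999 = 182.00 g/mol.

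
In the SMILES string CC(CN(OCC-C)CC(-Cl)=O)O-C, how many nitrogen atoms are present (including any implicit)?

1

The symbol for nitrogen appears 1 time in the SMILES.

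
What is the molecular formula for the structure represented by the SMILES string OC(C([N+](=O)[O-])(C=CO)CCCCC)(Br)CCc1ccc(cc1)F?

C17H23BrFNO4

Heavy atoms from the SMILES: 1 Br, 17 C, 1 F, 1 N, 4 O.
Implicit hydrogens by atom environment:
  6 × C: 2 H each → 12
  4 × C (aromatic): 1 H each → 4
  2 × C: 1 H each → 2
  2 × C: no H
  2 × C (aromatic): no H
  2 × O: 1 H each → 2
  1 × Br: no H
  1 × C: 3 H
  1 × F: no H
  1 × N (charge +1): no H
  1 × O: no H
  1 × O (charge -1): no H
  Total hydrogens = 23.
Molecular formula: C17H23BrFNO4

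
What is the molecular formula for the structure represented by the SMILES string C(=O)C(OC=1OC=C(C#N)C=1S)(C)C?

Heavy atoms from the SMILES: 9 C, 1 N, 3 O, 1 S.
Implicit hydrogens by atom environment:
  3 × C (aromatic): no H
  2 × C: 3 H each → 6
  2 × C: no H
  2 × O: no H
  1 × C (aromatic): 1 H
  1 × C: 1 H
  1 × N: no H
  1 × O (aromatic): no H
  1 × S: 1 H
  Total hydrogens = 9.
Molecular formula: C9H9NO3S

C9H9NO3S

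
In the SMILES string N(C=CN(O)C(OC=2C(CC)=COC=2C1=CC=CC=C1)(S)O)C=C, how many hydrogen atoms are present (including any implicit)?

Hydrogens are implicit in SMILES; fill each atom to its normal valence:
  6 × C (aromatic): 1 H each → 6
  4 × C (aromatic): no H
  3 × C: 1 H each → 3
  2 × C: 2 H each → 4
  2 × O: 1 H each → 2
  1 × C: 3 H
  1 × C: no H
  1 × N: 1 H
  1 × N: no H
  1 × O (aromatic): no H
  1 × O: no H
  1 × S: 1 H
  Total hydrogens = 20.

20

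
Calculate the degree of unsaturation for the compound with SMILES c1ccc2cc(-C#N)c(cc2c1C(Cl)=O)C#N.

Molecular formula from the SMILES: C13H5ClN2O.
DoU = (2C + 2 + N − H − X)/2 = (2·13 + 2 + 2 − 5 − 1)/2 = 24/2 = 12.
(Structurally: 2 ring(s) + 10 π bond(s) = 12.)

12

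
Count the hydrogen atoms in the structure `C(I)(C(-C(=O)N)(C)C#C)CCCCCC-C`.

22

Hydrogens are implicit in SMILES; fill each atom to its normal valence:
  6 × C: 2 H each → 12
  3 × C: no H
  2 × C: 3 H each → 6
  2 × C: 1 H each → 2
  1 × I: no H
  1 × N: 2 H
  1 × O: no H
  Total hydrogens = 22.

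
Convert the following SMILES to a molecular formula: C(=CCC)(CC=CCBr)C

C9H15Br

Heavy atoms from the SMILES: 1 Br, 9 C.
Implicit hydrogens by atom environment:
  3 × C: 2 H each → 6
  3 × C: 1 H each → 3
  2 × C: 3 H each → 6
  1 × Br: no H
  1 × C: no H
  Total hydrogens = 15.
Molecular formula: C9H15Br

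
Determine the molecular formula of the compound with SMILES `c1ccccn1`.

Heavy atoms from the SMILES: 5 C, 1 N.
Implicit hydrogens by atom environment:
  5 × C (aromatic): 1 H each → 5
  1 × N (aromatic): no H
  Total hydrogens = 5.
Molecular formula: C5H5N

C5H5N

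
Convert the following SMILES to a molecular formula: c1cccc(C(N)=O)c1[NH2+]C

Heavy atoms from the SMILES: 8 C, 2 N, 1 O.
Implicit hydrogens by atom environment:
  4 × C (aromatic): 1 H each → 4
  2 × C (aromatic): no H
  1 × C: 3 H
  1 × C: no H
  1 × N: 2 H
  1 × N (charge +1): 2 H
  1 × O: no H
  Total hydrogens = 11.
Net charge +1.
Molecular formula: C8H11N2O+

C8H11N2O+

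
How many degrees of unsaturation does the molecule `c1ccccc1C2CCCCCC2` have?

5

Molecular formula from the SMILES: C13H18.
DoU = (2C + 2 + N − H − X)/2 = (2·13 + 2 + 0 − 18 − 0)/2 = 10/2 = 5.
(Structurally: 2 ring(s) + 3 π bond(s) = 5.)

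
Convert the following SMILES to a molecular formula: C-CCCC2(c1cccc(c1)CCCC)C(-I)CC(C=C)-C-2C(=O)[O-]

C22H30IO2-

Heavy atoms from the SMILES: 22 C, 1 I, 2 O.
Implicit hydrogens by atom environment:
  8 × C: 2 H each → 16
  4 × C: 1 H each → 4
  4 × C (aromatic): 1 H each → 4
  2 × C: 3 H each → 6
  2 × C: no H
  2 × C (aromatic): no H
  1 × I: no H
  1 × O: no H
  1 × O (charge -1): no H
  Total hydrogens = 30.
Net charge -1.
Molecular formula: C22H30IO2-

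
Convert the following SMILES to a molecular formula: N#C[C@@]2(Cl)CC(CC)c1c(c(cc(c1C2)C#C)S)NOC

C16H17ClN2OS

Heavy atoms from the SMILES: 16 C, 1 Cl, 2 N, 1 O, 1 S.
Implicit hydrogens by atom environment:
  5 × C (aromatic): no H
  3 × C: 2 H each → 6
  3 × C: no H
  2 × C: 3 H each → 6
  2 × C: 1 H each → 2
  1 × C (aromatic): 1 H
  1 × Cl: no H
  1 × N: 1 H
  1 × N: no H
  1 × O: no H
  1 × S: 1 H
  Total hydrogens = 17.
Molecular formula: C16H17ClN2OS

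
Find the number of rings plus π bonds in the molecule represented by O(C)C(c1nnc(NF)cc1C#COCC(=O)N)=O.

Molecular formula from the SMILES: C10H9FN4O4.
DoU = (2C + 2 + N − H − X)/2 = (2·10 + 2 + 4 − 9 − 1)/2 = 16/2 = 8.
(Structurally: 1 ring(s) + 7 π bond(s) = 8.)

8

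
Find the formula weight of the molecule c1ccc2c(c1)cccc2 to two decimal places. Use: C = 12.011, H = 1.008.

Molecular formula: C10H8.
M = 10×12.011 + 8×1.008 = 128.17 g/mol.

128.17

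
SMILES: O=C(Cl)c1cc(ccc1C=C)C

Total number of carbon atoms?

The symbol for carbon appears 10 times in the SMILES. Lowercase c denotes aromatic carbon and counts toward C.

10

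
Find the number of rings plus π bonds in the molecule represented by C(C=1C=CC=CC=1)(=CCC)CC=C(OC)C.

6

Molecular formula from the SMILES: C15H20O.
DoU = (2C + 2 + N − H − X)/2 = (2·15 + 2 + 0 − 20 − 0)/2 = 12/2 = 6.
(Structurally: 1 ring(s) + 5 π bond(s) = 6.)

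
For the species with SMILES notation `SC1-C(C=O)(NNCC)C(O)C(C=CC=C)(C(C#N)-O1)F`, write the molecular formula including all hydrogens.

Heavy atoms from the SMILES: 13 C, 1 F, 3 N, 3 O, 1 S.
Implicit hydrogens by atom environment:
  7 × C: 1 H each → 7
  3 × C: no H
  2 × C: 2 H each → 4
  2 × N: 1 H each → 2
  2 × O: no H
  1 × C: 3 H
  1 × F: no H
  1 × N: no H
  1 × O: 1 H
  1 × S: 1 H
  Total hydrogens = 18.
Molecular formula: C13H18FN3O3S

C13H18FN3O3S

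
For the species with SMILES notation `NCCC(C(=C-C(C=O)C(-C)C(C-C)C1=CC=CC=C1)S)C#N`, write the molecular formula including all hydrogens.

C19H26N2OS

Heavy atoms from the SMILES: 19 C, 2 N, 1 O, 1 S.
Implicit hydrogens by atom environment:
  6 × C: 1 H each → 6
  5 × C (aromatic): 1 H each → 5
  3 × C: 2 H each → 6
  2 × C: 3 H each → 6
  2 × C: no H
  1 × C (aromatic): no H
  1 × N: 2 H
  1 × N: no H
  1 × O: no H
  1 × S: 1 H
  Total hydrogens = 26.
Molecular formula: C19H26N2OS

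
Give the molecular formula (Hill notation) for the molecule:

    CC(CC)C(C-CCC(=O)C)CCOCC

Heavy atoms from the SMILES: 14 C, 2 O.
Implicit hydrogens by atom environment:
  7 × C: 2 H each → 14
  4 × C: 3 H each → 12
  2 × C: 1 H each → 2
  2 × O: no H
  1 × C: no H
  Total hydrogens = 28.
Molecular formula: C14H28O2

C14H28O2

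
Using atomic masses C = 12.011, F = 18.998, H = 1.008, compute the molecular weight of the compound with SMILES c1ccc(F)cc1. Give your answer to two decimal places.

Molecular formula: C6H5F.
M = 6×12.011 + 1×18.998 + 5×1.008 = 96.10 g/mol.

96.10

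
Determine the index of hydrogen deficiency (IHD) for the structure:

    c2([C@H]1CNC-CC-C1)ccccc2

5

Molecular formula from the SMILES: C12H17N.
DoU = (2C + 2 + N − H − X)/2 = (2·12 + 2 + 1 − 17 − 0)/2 = 10/2 = 5.
(Structurally: 2 ring(s) + 3 π bond(s) = 5.)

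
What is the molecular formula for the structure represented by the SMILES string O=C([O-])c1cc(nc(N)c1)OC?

C7H7N2O3-

Heavy atoms from the SMILES: 7 C, 2 N, 3 O.
Implicit hydrogens by atom environment:
  3 × C (aromatic): no H
  2 × C (aromatic): 1 H each → 2
  2 × O: no H
  1 × C: 3 H
  1 × C: no H
  1 × N: 2 H
  1 × N (aromatic): no H
  1 × O (charge -1): no H
  Total hydrogens = 7.
Net charge -1.
Molecular formula: C7H7N2O3-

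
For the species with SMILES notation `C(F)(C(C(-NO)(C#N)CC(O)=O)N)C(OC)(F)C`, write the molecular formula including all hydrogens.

C9H15F2N3O4

Heavy atoms from the SMILES: 9 C, 2 F, 3 N, 4 O.
Implicit hydrogens by atom environment:
  4 × C: no H
  2 × C: 3 H each → 6
  2 × C: 1 H each → 2
  2 × F: no H
  2 × O: 1 H each → 2
  2 × O: no H
  1 × C: 2 H
  1 × N: 2 H
  1 × N: 1 H
  1 × N: no H
  Total hydrogens = 15.
Molecular formula: C9H15F2N3O4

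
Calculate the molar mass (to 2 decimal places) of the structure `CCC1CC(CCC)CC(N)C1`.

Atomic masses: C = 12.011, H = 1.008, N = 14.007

Molecular formula: C11H23N.
M = 11×12.011 + 23×1.008 + 1×14.007 = 169.31 g/mol.

169.31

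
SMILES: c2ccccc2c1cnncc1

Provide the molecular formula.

Heavy atoms from the SMILES: 10 C, 2 N.
Implicit hydrogens by atom environment:
  8 × C (aromatic): 1 H each → 8
  2 × C (aromatic): no H
  2 × N (aromatic): no H
  Total hydrogens = 8.
Molecular formula: C10H8N2

C10H8N2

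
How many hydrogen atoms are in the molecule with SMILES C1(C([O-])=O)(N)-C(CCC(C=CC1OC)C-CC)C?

24

Hydrogens are implicit in SMILES; fill each atom to its normal valence:
  5 × C: 1 H each → 5
  4 × C: 2 H each → 8
  3 × C: 3 H each → 9
  2 × C: no H
  2 × O: no H
  1 × N: 2 H
  1 × O (charge -1): no H
  Total hydrogens = 24.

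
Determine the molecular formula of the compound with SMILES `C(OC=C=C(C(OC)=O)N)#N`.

Heavy atoms from the SMILES: 6 C, 2 N, 3 O.
Implicit hydrogens by atom environment:
  4 × C: no H
  3 × O: no H
  1 × C: 3 H
  1 × C: 1 H
  1 × N: 2 H
  1 × N: no H
  Total hydrogens = 6.
Molecular formula: C6H6N2O3

C6H6N2O3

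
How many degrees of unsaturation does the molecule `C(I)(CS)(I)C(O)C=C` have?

Molecular formula from the SMILES: C5H8I2OS.
DoU = (2C + 2 + N − H − X)/2 = (2·5 + 2 + 0 − 8 − 2)/2 = 2/2 = 1.
(Structurally: 0 ring(s) + 1 π bond(s) = 1.)

1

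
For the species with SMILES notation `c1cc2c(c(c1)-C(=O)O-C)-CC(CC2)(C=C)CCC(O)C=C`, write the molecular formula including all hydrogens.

Heavy atoms from the SMILES: 19 C, 3 O.
Implicit hydrogens by atom environment:
  7 × C: 2 H each → 14
  3 × C (aromatic): 1 H each → 3
  3 × C: 1 H each → 3
  3 × C (aromatic): no H
  2 × C: no H
  2 × O: no H
  1 × C: 3 H
  1 × O: 1 H
  Total hydrogens = 24.
Molecular formula: C19H24O3

C19H24O3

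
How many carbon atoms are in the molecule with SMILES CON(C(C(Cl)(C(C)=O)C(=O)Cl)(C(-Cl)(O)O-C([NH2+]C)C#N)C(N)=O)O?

11

The symbol for carbon appears 11 times in the SMILES. (Cl is a single chlorine, not C + l.)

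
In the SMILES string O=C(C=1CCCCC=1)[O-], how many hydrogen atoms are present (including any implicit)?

9

Hydrogens are implicit in SMILES; fill each atom to its normal valence:
  4 × C: 2 H each → 8
  2 × C: no H
  1 × C: 1 H
  1 × O: no H
  1 × O (charge -1): no H
  Total hydrogens = 9.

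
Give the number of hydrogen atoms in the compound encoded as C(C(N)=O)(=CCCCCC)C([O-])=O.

14

Hydrogens are implicit in SMILES; fill each atom to its normal valence:
  4 × C: 2 H each → 8
  3 × C: no H
  2 × O: no H
  1 × C: 3 H
  1 × C: 1 H
  1 × N: 2 H
  1 × O (charge -1): no H
  Total hydrogens = 14.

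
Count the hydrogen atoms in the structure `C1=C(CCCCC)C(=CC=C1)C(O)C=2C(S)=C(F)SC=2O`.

Hydrogens are implicit in SMILES; fill each atom to its normal valence:
  6 × C (aromatic): no H
  4 × C: 2 H each → 8
  4 × C (aromatic): 1 H each → 4
  2 × O: 1 H each → 2
  1 × C: 3 H
  1 × C: 1 H
  1 × F: no H
  1 × S: 1 H
  1 × S (aromatic): no H
  Total hydrogens = 19.

19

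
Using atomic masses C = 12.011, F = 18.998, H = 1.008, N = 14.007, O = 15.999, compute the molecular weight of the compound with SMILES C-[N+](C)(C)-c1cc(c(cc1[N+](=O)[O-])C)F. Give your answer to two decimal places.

213.23

Molecular formula: C10H14FN2O2+.
M = 10×12.011 + 1×18.998 + 14×1.008 + 2×14.007 + 2×15.999 = 213.23 g/mol.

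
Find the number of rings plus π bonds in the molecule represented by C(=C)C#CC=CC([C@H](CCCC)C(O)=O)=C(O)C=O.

7

Molecular formula from the SMILES: C15H18O4.
DoU = (2C + 2 + N − H − X)/2 = (2·15 + 2 + 0 − 18 − 0)/2 = 14/2 = 7.
(Structurally: 0 ring(s) + 7 π bond(s) = 7.)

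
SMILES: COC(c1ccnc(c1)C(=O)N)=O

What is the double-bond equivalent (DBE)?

Molecular formula from the SMILES: C8H8N2O3.
DoU = (2C + 2 + N − H − X)/2 = (2·8 + 2 + 2 − 8 − 0)/2 = 12/2 = 6.
(Structurally: 1 ring(s) + 5 π bond(s) = 6.)

6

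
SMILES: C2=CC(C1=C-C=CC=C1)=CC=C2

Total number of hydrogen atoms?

Hydrogens are implicit in SMILES; fill each atom to its normal valence:
  10 × C (aromatic): 1 H each → 10
  2 × C (aromatic): no H
  Total hydrogens = 10.

10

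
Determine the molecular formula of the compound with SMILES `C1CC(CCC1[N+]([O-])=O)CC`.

Heavy atoms from the SMILES: 8 C, 1 N, 2 O.
Implicit hydrogens by atom environment:
  5 × C: 2 H each → 10
  2 × C: 1 H each → 2
  1 × C: 3 H
  1 × N (charge +1): no H
  1 × O: no H
  1 × O (charge -1): no H
  Total hydrogens = 15.
Molecular formula: C8H15NO2

C8H15NO2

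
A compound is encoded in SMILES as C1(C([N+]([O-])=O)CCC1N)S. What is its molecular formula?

Heavy atoms from the SMILES: 5 C, 2 N, 2 O, 1 S.
Implicit hydrogens by atom environment:
  3 × C: 1 H each → 3
  2 × C: 2 H each → 4
  1 × N: 2 H
  1 × N (charge +1): no H
  1 × O: no H
  1 × O (charge -1): no H
  1 × S: 1 H
  Total hydrogens = 10.
Molecular formula: C5H10N2O2S

C5H10N2O2S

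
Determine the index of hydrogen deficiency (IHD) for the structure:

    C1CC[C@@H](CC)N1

1

Molecular formula from the SMILES: C6H13N.
DoU = (2C + 2 + N − H − X)/2 = (2·6 + 2 + 1 − 13 − 0)/2 = 2/2 = 1.
(Structurally: 1 ring(s) + 0 π bond(s) = 1.)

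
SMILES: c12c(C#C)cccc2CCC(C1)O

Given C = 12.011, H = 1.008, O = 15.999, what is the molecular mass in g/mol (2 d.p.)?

Molecular formula: C12H12O.
M = 12×12.011 + 12×1.008 + 1×15.999 = 172.23 g/mol.

172.23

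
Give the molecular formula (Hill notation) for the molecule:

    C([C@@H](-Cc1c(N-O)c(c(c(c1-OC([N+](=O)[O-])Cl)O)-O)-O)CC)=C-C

C14H19ClN2O7

Heavy atoms from the SMILES: 14 C, 1 Cl, 2 N, 7 O.
Implicit hydrogens by atom environment:
  6 × C (aromatic): no H
  4 × C: 1 H each → 4
  4 × O: 1 H each → 4
  2 × C: 3 H each → 6
  2 × C: 2 H each → 4
  2 × O: no H
  1 × Cl: no H
  1 × N: 1 H
  1 × N (charge +1): no H
  1 × O (charge -1): no H
  Total hydrogens = 19.
Molecular formula: C14H19ClN2O7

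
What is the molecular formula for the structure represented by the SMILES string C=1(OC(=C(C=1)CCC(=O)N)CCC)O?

C10H15NO3

Heavy atoms from the SMILES: 10 C, 1 N, 3 O.
Implicit hydrogens by atom environment:
  4 × C: 2 H each → 8
  3 × C (aromatic): no H
  1 × C: 3 H
  1 × C (aromatic): 1 H
  1 × C: no H
  1 × N: 2 H
  1 × O: 1 H
  1 × O (aromatic): no H
  1 × O: no H
  Total hydrogens = 15.
Molecular formula: C10H15NO3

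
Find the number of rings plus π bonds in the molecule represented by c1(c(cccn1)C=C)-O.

5

Molecular formula from the SMILES: C7H7NO.
DoU = (2C + 2 + N − H − X)/2 = (2·7 + 2 + 1 − 7 − 0)/2 = 10/2 = 5.
(Structurally: 1 ring(s) + 4 π bond(s) = 5.)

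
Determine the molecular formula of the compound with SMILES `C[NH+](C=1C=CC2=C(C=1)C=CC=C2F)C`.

Heavy atoms from the SMILES: 12 C, 1 F, 1 N.
Implicit hydrogens by atom environment:
  6 × C (aromatic): 1 H each → 6
  4 × C (aromatic): no H
  2 × C: 3 H each → 6
  1 × F: no H
  1 × N (charge +1): 1 H
  Total hydrogens = 13.
Net charge +1.
Molecular formula: C12H13FN+

C12H13FN+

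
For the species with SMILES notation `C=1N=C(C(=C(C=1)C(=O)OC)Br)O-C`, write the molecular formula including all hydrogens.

C8H8BrNO3

Heavy atoms from the SMILES: 1 Br, 8 C, 1 N, 3 O.
Implicit hydrogens by atom environment:
  3 × C (aromatic): no H
  3 × O: no H
  2 × C: 3 H each → 6
  2 × C (aromatic): 1 H each → 2
  1 × Br: no H
  1 × C: no H
  1 × N (aromatic): no H
  Total hydrogens = 8.
Molecular formula: C8H8BrNO3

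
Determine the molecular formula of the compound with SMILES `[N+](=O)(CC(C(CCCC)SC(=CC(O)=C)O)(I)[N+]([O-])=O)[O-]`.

Heavy atoms from the SMILES: 11 C, 1 I, 2 N, 6 O, 1 S.
Implicit hydrogens by atom environment:
  5 × C: 2 H each → 10
  3 × C: no H
  2 × C: 1 H each → 2
  2 × N (charge +1): no H
  2 × O: 1 H each → 2
  2 × O: no H
  2 × O (charge -1): no H
  1 × C: 3 H
  1 × I: no H
  1 × S: no H
  Total hydrogens = 17.
Molecular formula: C11H17IN2O6S

C11H17IN2O6S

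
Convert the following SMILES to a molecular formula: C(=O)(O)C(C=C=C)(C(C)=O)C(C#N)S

C9H9NO3S

Heavy atoms from the SMILES: 9 C, 1 N, 3 O, 1 S.
Implicit hydrogens by atom environment:
  5 × C: no H
  2 × C: 1 H each → 2
  2 × O: no H
  1 × C: 3 H
  1 × C: 2 H
  1 × N: no H
  1 × O: 1 H
  1 × S: 1 H
  Total hydrogens = 9.
Molecular formula: C9H9NO3S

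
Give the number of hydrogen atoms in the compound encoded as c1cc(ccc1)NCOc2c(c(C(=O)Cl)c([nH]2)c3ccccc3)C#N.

Hydrogens are implicit in SMILES; fill each atom to its normal valence:
  10 × C (aromatic): 1 H each → 10
  6 × C (aromatic): no H
  2 × C: no H
  2 × O: no H
  1 × C: 2 H
  1 × Cl: no H
  1 × N (aromatic): 1 H
  1 × N: 1 H
  1 × N: no H
  Total hydrogens = 14.

14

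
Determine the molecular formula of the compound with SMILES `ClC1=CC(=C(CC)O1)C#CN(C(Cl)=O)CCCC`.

Heavy atoms from the SMILES: 13 C, 2 Cl, 1 N, 2 O.
Implicit hydrogens by atom environment:
  4 × C: 2 H each → 8
  3 × C (aromatic): no H
  3 × C: no H
  2 × C: 3 H each → 6
  2 × Cl: no H
  1 × C (aromatic): 1 H
  1 × N: no H
  1 × O (aromatic): no H
  1 × O: no H
  Total hydrogens = 15.
Molecular formula: C13H15Cl2NO2

C13H15Cl2NO2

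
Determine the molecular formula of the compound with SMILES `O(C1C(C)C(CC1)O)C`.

C7H14O2

Heavy atoms from the SMILES: 7 C, 2 O.
Implicit hydrogens by atom environment:
  3 × C: 1 H each → 3
  2 × C: 3 H each → 6
  2 × C: 2 H each → 4
  1 × O: 1 H
  1 × O: no H
  Total hydrogens = 14.
Molecular formula: C7H14O2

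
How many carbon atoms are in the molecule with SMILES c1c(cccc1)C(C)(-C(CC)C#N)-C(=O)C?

14

The symbol for carbon appears 14 times in the SMILES. Lowercase c denotes aromatic carbon and counts toward C.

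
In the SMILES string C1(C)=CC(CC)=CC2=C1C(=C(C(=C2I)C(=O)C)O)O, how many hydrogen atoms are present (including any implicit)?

Hydrogens are implicit in SMILES; fill each atom to its normal valence:
  8 × C (aromatic): no H
  3 × C: 3 H each → 9
  2 × C (aromatic): 1 H each → 2
  2 × O: 1 H each → 2
  1 × C: 2 H
  1 × C: no H
  1 × I: no H
  1 × O: no H
  Total hydrogens = 15.

15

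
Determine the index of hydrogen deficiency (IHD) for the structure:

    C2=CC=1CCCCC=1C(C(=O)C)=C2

6

Molecular formula from the SMILES: C12H14O.
DoU = (2C + 2 + N − H − X)/2 = (2·12 + 2 + 0 − 14 − 0)/2 = 12/2 = 6.
(Structurally: 2 ring(s) + 4 π bond(s) = 6.)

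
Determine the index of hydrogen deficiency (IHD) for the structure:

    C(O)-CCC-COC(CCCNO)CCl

Molecular formula from the SMILES: C10H22ClNO3.
DoU = (2C + 2 + N − H − X)/2 = (2·10 + 2 + 1 − 22 − 1)/2 = 0/2 = 0.
(Structurally: 0 ring(s) + 0 π bond(s) = 0.)

0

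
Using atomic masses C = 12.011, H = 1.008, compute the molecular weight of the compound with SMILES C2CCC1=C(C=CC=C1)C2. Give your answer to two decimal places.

132.21

Molecular formula: C10H12.
M = 10×12.011 + 12×1.008 = 132.21 g/mol.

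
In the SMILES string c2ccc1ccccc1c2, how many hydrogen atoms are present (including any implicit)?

Hydrogens are implicit in SMILES; fill each atom to its normal valence:
  8 × C (aromatic): 1 H each → 8
  2 × C (aromatic): no H
  Total hydrogens = 8.

8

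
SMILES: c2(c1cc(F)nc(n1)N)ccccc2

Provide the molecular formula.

Heavy atoms from the SMILES: 10 C, 1 F, 3 N.
Implicit hydrogens by atom environment:
  6 × C (aromatic): 1 H each → 6
  4 × C (aromatic): no H
  2 × N (aromatic): no H
  1 × F: no H
  1 × N: 2 H
  Total hydrogens = 8.
Molecular formula: C10H8FN3

C10H8FN3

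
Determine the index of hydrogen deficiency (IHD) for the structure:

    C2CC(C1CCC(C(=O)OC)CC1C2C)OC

3

Molecular formula from the SMILES: C14H24O3.
DoU = (2C + 2 + N − H − X)/2 = (2·14 + 2 + 0 − 24 − 0)/2 = 6/2 = 3.
(Structurally: 2 ring(s) + 1 π bond(s) = 3.)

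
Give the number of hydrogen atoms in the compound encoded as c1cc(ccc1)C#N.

Hydrogens are implicit in SMILES; fill each atom to its normal valence:
  5 × C (aromatic): 1 H each → 5
  1 × C (aromatic): no H
  1 × C: no H
  1 × N: no H
  Total hydrogens = 5.

5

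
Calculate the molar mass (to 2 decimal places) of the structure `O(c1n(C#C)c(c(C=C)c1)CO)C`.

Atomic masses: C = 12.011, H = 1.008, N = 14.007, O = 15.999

Molecular formula: C10H11NO2.
M = 10×12.011 + 11×1.008 + 1×14.007 + 2×15.999 = 177.20 g/mol.

177.20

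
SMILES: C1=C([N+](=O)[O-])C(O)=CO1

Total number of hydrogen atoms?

Hydrogens are implicit in SMILES; fill each atom to its normal valence:
  2 × C (aromatic): 1 H each → 2
  2 × C (aromatic): no H
  1 × N (charge +1): no H
  1 × O: 1 H
  1 × O (aromatic): no H
  1 × O: no H
  1 × O (charge -1): no H
  Total hydrogens = 3.

3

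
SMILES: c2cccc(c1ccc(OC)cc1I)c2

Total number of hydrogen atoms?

Hydrogens are implicit in SMILES; fill each atom to its normal valence:
  8 × C (aromatic): 1 H each → 8
  4 × C (aromatic): no H
  1 × C: 3 H
  1 × I: no H
  1 × O: no H
  Total hydrogens = 11.

11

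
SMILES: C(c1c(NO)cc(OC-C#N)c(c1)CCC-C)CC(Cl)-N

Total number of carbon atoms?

15

The symbol for carbon appears 15 times in the SMILES. Lowercase c denotes aromatic carbon and counts toward C.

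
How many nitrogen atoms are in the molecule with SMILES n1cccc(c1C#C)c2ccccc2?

The symbol for nitrogen appears 1 time in the SMILES.

1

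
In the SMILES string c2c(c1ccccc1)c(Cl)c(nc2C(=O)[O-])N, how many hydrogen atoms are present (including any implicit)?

8

Hydrogens are implicit in SMILES; fill each atom to its normal valence:
  6 × C (aromatic): 1 H each → 6
  5 × C (aromatic): no H
  1 × C: no H
  1 × Cl: no H
  1 × N: 2 H
  1 × N (aromatic): no H
  1 × O: no H
  1 × O (charge -1): no H
  Total hydrogens = 8.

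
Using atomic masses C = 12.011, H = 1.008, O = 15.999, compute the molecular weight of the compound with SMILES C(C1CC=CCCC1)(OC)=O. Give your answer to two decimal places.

Molecular formula: C9H14O2.
M = 9×12.011 + 14×1.008 + 2×15.999 = 154.21 g/mol.

154.21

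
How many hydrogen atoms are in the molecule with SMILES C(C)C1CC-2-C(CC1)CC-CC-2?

22

Hydrogens are implicit in SMILES; fill each atom to its normal valence:
  8 × C: 2 H each → 16
  3 × C: 1 H each → 3
  1 × C: 3 H
  Total hydrogens = 22.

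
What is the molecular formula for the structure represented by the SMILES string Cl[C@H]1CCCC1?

C5H9Cl

Heavy atoms from the SMILES: 5 C, 1 Cl.
Implicit hydrogens by atom environment:
  4 × C: 2 H each → 8
  1 × C: 1 H
  1 × Cl: no H
  Total hydrogens = 9.
Molecular formula: C5H9Cl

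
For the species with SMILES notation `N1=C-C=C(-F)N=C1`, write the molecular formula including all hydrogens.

Heavy atoms from the SMILES: 4 C, 1 F, 2 N.
Implicit hydrogens by atom environment:
  3 × C (aromatic): 1 H each → 3
  2 × N (aromatic): no H
  1 × C (aromatic): no H
  1 × F: no H
  Total hydrogens = 3.
Molecular formula: C4H3FN2

C4H3FN2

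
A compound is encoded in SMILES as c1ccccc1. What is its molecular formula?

Heavy atoms from the SMILES: 6 C.
Implicit hydrogens by atom environment:
  6 × C (aromatic): 1 H each → 6
  Total hydrogens = 6.
Molecular formula: C6H6

C6H6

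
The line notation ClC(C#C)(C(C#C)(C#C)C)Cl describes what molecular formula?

Heavy atoms from the SMILES: 9 C, 2 Cl.
Implicit hydrogens by atom environment:
  5 × C: no H
  3 × C: 1 H each → 3
  2 × Cl: no H
  1 × C: 3 H
  Total hydrogens = 6.
Molecular formula: C9H6Cl2

C9H6Cl2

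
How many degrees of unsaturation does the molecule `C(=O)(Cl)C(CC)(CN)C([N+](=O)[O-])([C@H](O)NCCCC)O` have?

Molecular formula from the SMILES: C11H22ClN3O5.
DoU = (2C + 2 + N − H − X)/2 = (2·11 + 2 + 3 − 22 − 1)/2 = 4/2 = 2.
(Structurally: 0 ring(s) + 2 π bond(s) = 2.)

2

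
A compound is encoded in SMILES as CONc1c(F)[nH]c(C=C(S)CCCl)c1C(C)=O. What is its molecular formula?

Heavy atoms from the SMILES: 11 C, 1 Cl, 1 F, 2 N, 2 O, 1 S.
Implicit hydrogens by atom environment:
  4 × C (aromatic): no H
  2 × C: 3 H each → 6
  2 × C: 2 H each → 4
  2 × C: no H
  2 × O: no H
  1 × C: 1 H
  1 × Cl: no H
  1 × F: no H
  1 × N (aromatic): 1 H
  1 × N: 1 H
  1 × S: 1 H
  Total hydrogens = 14.
Molecular formula: C11H14ClFN2O2S

C11H14ClFN2O2S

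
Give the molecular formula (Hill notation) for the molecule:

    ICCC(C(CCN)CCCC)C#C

C12H22IN

Heavy atoms from the SMILES: 12 C, 1 I, 1 N.
Implicit hydrogens by atom environment:
  7 × C: 2 H each → 14
  3 × C: 1 H each → 3
  1 × C: 3 H
  1 × C: no H
  1 × I: no H
  1 × N: 2 H
  Total hydrogens = 22.
Molecular formula: C12H22IN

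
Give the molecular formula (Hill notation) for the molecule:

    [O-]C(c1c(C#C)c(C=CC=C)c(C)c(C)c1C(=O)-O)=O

C16H13O4-

Heavy atoms from the SMILES: 16 C, 4 O.
Implicit hydrogens by atom environment:
  6 × C (aromatic): no H
  4 × C: 1 H each → 4
  3 × C: no H
  2 × C: 3 H each → 6
  2 × O: no H
  1 × C: 2 H
  1 × O: 1 H
  1 × O (charge -1): no H
  Total hydrogens = 13.
Net charge -1.
Molecular formula: C16H13O4-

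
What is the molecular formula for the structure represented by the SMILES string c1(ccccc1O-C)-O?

C7H8O2

Heavy atoms from the SMILES: 7 C, 2 O.
Implicit hydrogens by atom environment:
  4 × C (aromatic): 1 H each → 4
  2 × C (aromatic): no H
  1 × C: 3 H
  1 × O: 1 H
  1 × O: no H
  Total hydrogens = 8.
Molecular formula: C7H8O2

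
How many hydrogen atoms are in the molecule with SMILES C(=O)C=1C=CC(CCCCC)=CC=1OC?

18

Hydrogens are implicit in SMILES; fill each atom to its normal valence:
  4 × C: 2 H each → 8
  3 × C (aromatic): 1 H each → 3
  3 × C (aromatic): no H
  2 × C: 3 H each → 6
  2 × O: no H
  1 × C: 1 H
  Total hydrogens = 18.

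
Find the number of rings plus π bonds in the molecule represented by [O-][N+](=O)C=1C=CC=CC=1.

Molecular formula from the SMILES: C6H5NO2.
DoU = (2C + 2 + N − H − X)/2 = (2·6 + 2 + 1 − 5 − 0)/2 = 10/2 = 5.
(Structurally: 1 ring(s) + 4 π bond(s) = 5.)

5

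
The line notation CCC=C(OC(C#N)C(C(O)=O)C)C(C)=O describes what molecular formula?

C11H15NO4

Heavy atoms from the SMILES: 11 C, 1 N, 4 O.
Implicit hydrogens by atom environment:
  4 × C: no H
  3 × C: 3 H each → 9
  3 × C: 1 H each → 3
  3 × O: no H
  1 × C: 2 H
  1 × N: no H
  1 × O: 1 H
  Total hydrogens = 15.
Molecular formula: C11H15NO4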